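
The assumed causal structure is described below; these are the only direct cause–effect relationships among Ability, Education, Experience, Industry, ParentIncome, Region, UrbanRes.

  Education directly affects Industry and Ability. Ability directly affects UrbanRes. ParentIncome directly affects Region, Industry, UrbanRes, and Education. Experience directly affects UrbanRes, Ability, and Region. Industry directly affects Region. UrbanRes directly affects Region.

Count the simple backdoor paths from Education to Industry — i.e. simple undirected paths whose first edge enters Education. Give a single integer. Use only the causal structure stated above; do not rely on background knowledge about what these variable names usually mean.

5

A backdoor path from Education to Industry is any simple undirected path whose first edge points into Education (i.e. leaves Education via a parent).
Parents of Education: {ParentIncome}.
Enumerating:
  P1: Education <- ParentIncome -> UrbanRes <- Experience -> Region <- Industry
  P2: Education <- ParentIncome -> UrbanRes <- Ability <- Experience -> Region <- Industry
  P3: Education <- ParentIncome -> UrbanRes -> Region <- Industry
  P4: Education <- ParentIncome -> Industry
  P5: Education <- ParentIncome -> Region <- Industry
That exhausts the simple backdoor paths. Count: 5.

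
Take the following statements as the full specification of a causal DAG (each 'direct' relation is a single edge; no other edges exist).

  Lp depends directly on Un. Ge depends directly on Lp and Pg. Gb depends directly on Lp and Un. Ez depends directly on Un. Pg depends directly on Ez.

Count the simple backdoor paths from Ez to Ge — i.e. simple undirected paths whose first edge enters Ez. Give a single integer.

A backdoor path from Ez to Ge is any simple undirected path whose first edge points into Ez (i.e. leaves Ez via a parent).
Parents of Ez: {Un}.
Enumerating:
  P1: Ez <- Un -> Lp -> Ge
  P2: Ez <- Un -> Gb <- Lp -> Ge
That exhausts the simple backdoor paths. Count: 2.

2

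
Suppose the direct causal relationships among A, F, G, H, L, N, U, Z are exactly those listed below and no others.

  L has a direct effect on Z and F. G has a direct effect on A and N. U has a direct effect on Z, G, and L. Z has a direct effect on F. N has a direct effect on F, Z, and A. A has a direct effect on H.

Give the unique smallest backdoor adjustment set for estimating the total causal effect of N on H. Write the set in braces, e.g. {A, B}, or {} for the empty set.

{G}

Variables eligible for adjustment (non-descendants of N, excluding N and H): {G, L, U}.
Backdoor paths from N to H:
  P1: N <- G -> A -> H
The empty set is not sufficient: P1 (N <- G -> A -> H) has no collider blocking it and no conditioned non-collider, so it is open.
Try {G}:
  P1: blocked at fork node G ∈ conditioning set.
{G} contains no descendant of N and blocks every backdoor path.
No other singleton works — e.g. {U} leaves P1 open — so {G} is the unique smallest valid adjustment set.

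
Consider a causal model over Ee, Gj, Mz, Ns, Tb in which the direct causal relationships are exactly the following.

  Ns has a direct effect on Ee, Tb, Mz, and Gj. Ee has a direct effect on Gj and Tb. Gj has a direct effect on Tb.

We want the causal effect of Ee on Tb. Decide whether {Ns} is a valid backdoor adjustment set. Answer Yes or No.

Backdoor paths from Ee to Tb (paths whose first edge points into Ee):
  P1: Ee <- Ns -> Gj -> Tb
  P2: Ee <- Ns -> Tb
Condition 1 (no descendant of Ee in the set): holds — descendants of Ee are {Gj, Tb}; none are in {Ns}.
Condition 2 (every backdoor path blocked by {Ns}):
  P1: blocked at fork node Ns ∈ conditioning set.
  P2: blocked at fork node Ns ∈ conditioning set.
{Ns} satisfies the backdoor criterion.

Yes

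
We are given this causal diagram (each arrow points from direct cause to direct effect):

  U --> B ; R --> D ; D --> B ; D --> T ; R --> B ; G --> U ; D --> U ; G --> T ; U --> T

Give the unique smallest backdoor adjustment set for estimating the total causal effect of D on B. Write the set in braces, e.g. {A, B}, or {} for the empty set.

Variables eligible for adjustment (non-descendants of D, excluding D and B): {G, R}.
Backdoor paths from D to B:
  P1: D <- R -> B
The empty set is not sufficient: P1 (D <- R -> B) has no collider blocking it and no conditioned non-collider, so it is open.
Try {R}:
  P1: blocked at fork node R ∈ conditioning set.
{R} contains no descendant of D and blocks every backdoor path.
No other singleton works — e.g. {G} leaves P1 open — so {R} is the unique smallest valid adjustment set.

{R}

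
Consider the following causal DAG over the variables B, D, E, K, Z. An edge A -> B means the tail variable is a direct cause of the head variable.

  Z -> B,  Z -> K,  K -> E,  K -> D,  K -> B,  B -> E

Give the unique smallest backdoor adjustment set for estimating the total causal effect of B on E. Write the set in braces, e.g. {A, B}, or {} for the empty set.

{K}

Variables eligible for adjustment (non-descendants of B, excluding B and E): {D, K, Z}.
Backdoor paths from B to E:
  P1: B <- Z -> K -> E
  P2: B <- K -> E
The empty set is not sufficient: P1 (B <- Z -> K -> E) has no collider blocking it and no conditioned non-collider, so it is open.
Try {K}:
  P1: blocked at chain node K ∈ conditioning set.
  P2: blocked at fork node K ∈ conditioning set.
{K} contains no descendant of B and blocks every backdoor path.
No other singleton works — e.g. {Z} leaves P2 open — so {K} is the unique smallest valid adjustment set.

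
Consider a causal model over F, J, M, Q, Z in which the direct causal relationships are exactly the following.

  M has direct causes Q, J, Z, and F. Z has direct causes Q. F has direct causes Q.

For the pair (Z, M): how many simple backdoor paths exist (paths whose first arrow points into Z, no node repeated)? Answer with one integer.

A backdoor path from Z to M is any simple undirected path whose first edge points into Z (i.e. leaves Z via a parent).
Parents of Z: {Q}.
Enumerating:
  P1: Z <- Q -> F -> M
  P2: Z <- Q -> M
That exhausts the simple backdoor paths. Count: 2.

2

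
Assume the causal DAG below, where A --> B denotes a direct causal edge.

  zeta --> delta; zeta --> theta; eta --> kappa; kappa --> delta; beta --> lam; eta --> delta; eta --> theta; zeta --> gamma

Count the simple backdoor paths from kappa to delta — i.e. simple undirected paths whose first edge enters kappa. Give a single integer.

2

A backdoor path from kappa to delta is any simple undirected path whose first edge points into kappa (i.e. leaves kappa via a parent).
Parents of kappa: {eta}.
Enumerating:
  P1: kappa <- eta -> delta
  P2: kappa <- eta -> theta <- zeta -> delta
That exhausts the simple backdoor paths. Count: 2.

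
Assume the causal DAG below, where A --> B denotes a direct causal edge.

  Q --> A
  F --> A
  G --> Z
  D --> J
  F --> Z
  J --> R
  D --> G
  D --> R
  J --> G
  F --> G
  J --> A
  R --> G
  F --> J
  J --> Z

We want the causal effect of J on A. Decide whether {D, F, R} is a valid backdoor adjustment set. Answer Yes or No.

No

Backdoor paths from J to A (paths whose first edge points into J):
  P1: J <- F -> A
  P2: J <- D -> R -> G <- F -> A
  P3: J <- D -> R -> G -> Z <- F -> A
  P4: J <- D -> G <- F -> A
  P5: J <- D -> G -> Z <- F -> A
Condition 1 (no descendant of J in the set): FAILS — R is a descendant of J.
Condition 2 (every backdoor path blocked by {D, F, R}):
  P1: blocked at fork node F ∈ conditioning set.
  P2: blocked at fork node D ∈ conditioning set.
  P3: blocked at fork node D ∈ conditioning set.
  P4: blocked at fork node D ∈ conditioning set.
  P5: blocked at fork node D ∈ conditioning set.
{D, F, R} does not satisfy the backdoor criterion.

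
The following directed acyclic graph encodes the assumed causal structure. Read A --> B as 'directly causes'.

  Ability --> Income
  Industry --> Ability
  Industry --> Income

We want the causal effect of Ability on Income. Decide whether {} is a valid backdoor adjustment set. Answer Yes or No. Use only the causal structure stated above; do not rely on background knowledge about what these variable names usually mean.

No

Backdoor paths from Ability to Income (paths whose first edge points into Ability):
  P1: Ability <- Industry -> Income
Condition 1 (no descendant of Ability in the set): holds — descendants of Ability are {Income}; none are in {}.
Condition 2 (every backdoor path blocked by {}):
  P1: open — no interior node is in the conditioning set.
{} does not satisfy the backdoor criterion.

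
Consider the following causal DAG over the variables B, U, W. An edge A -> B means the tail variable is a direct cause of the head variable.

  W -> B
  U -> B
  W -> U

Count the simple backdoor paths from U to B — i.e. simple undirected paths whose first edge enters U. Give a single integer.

1

A backdoor path from U to B is any simple undirected path whose first edge points into U (i.e. leaves U via a parent).
Parents of U: {W}.
Enumerating:
  P1: U <- W -> B
That exhausts the simple backdoor paths. Count: 1.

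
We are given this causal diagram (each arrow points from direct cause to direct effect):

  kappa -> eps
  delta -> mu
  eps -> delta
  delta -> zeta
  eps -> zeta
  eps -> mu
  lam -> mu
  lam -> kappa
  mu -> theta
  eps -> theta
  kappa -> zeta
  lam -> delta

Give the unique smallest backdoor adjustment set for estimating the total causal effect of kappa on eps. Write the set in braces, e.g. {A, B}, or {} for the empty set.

Variables eligible for adjustment (non-descendants of kappa, excluding kappa and eps): {lam}.
Backdoor paths from kappa to eps:
  P1: kappa <- lam -> delta <- eps
  P2: kappa <- lam -> delta -> mu <- eps
  P3: kappa <- lam -> delta -> mu -> theta <- eps
  P4: kappa <- lam -> delta -> zeta <- eps
  P5: kappa <- lam -> mu <- eps
  P6: kappa <- lam -> mu <- delta <- eps
  P7: kappa <- lam -> mu <- delta -> zeta <- eps
  P8: kappa <- lam -> mu -> theta <- eps
Each backdoor path contains an unconditioned collider, so every path is already blocked with the empty conditioning set:
  P1: blocked at collider delta (neither it nor any descendant is in the conditioning set).
  P2: blocked at collider mu (neither it nor any descendant is in the conditioning set).
  P3: blocked at collider theta (neither it nor any descendant is in the conditioning set).
  P4: blocked at collider zeta (neither it nor any descendant is in the conditioning set).
  P5: blocked at collider mu (neither it nor any descendant is in the conditioning set).
  P6: blocked at collider mu (neither it nor any descendant is in the conditioning set).
  P7: blocked at collider mu (neither it nor any descendant is in the conditioning set).
  P8: blocked at collider theta (neither it nor any descendant is in the conditioning set).
The empty set is therefore the unique smallest valid set.

{}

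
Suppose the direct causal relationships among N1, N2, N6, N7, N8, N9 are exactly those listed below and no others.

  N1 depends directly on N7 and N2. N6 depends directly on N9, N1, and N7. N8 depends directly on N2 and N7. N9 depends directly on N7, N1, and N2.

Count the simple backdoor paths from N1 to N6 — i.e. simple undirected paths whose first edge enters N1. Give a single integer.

A backdoor path from N1 to N6 is any simple undirected path whose first edge points into N1 (i.e. leaves N1 via a parent).
Parents of N1: {N2, N7}.
Enumerating:
  P1: N1 <- N7 -> N9 -> N6
  P2: N1 <- N7 -> N6
  P3: N1 <- N7 -> N8 <- N2 -> N9 -> N6
  P4: N1 <- N2 -> N9 <- N7 -> N6
  P5: N1 <- N2 -> N9 -> N6
  P6: N1 <- N2 -> N8 <- N7 -> N9 -> N6
  P7: N1 <- N2 -> N8 <- N7 -> N6
That exhausts the simple backdoor paths. Count: 7.

7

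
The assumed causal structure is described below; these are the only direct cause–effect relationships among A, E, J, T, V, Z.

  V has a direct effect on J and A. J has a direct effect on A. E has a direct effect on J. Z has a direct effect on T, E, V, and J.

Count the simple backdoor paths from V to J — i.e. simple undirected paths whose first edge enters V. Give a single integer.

A backdoor path from V to J is any simple undirected path whose first edge points into V (i.e. leaves V via a parent).
Parents of V: {Z}.
Enumerating:
  P1: V <- Z -> E -> J
  P2: V <- Z -> J
That exhausts the simple backdoor paths. Count: 2.

2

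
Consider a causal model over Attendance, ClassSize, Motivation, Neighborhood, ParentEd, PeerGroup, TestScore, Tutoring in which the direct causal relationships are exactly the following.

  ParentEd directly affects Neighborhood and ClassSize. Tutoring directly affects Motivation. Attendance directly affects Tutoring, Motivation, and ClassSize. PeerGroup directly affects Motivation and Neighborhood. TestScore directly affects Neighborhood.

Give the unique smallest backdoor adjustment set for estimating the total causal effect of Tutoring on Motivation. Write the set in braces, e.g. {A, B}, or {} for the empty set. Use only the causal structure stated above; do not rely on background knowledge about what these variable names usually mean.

Variables eligible for adjustment (non-descendants of Tutoring, excluding Tutoring and Motivation): {Attendance, ClassSize, Neighborhood, ParentEd, PeerGroup, TestScore}.
Backdoor paths from Tutoring to Motivation:
  P1: Tutoring <- Attendance -> Motivation
  P2: Tutoring <- Attendance -> ClassSize <- ParentEd -> Neighborhood <- PeerGroup -> Motivation
The empty set is not sufficient: P1 (Tutoring <- Attendance -> Motivation) has no collider blocking it and no conditioned non-collider, so it is open.
Try {Attendance}:
  P1: blocked at fork node Attendance ∈ conditioning set.
  P2: blocked at fork node Attendance ∈ conditioning set.
{Attendance} contains no descendant of Tutoring and blocks every backdoor path.
No other singleton works — e.g. {ParentEd} leaves P1 open — so {Attendance} is the unique smallest valid adjustment set.

{Attendance}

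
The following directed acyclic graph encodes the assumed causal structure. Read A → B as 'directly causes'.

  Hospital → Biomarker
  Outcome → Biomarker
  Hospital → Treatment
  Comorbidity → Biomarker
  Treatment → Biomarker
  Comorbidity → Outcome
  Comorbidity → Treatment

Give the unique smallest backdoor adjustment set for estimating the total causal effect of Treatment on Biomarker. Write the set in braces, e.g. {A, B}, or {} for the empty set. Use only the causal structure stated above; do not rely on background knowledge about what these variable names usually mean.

Variables eligible for adjustment (non-descendants of Treatment, excluding Treatment and Biomarker): {Comorbidity, Hospital, Outcome}.
Backdoor paths from Treatment to Biomarker:
  P1: Treatment <- Comorbidity -> Outcome -> Biomarker
  P2: Treatment <- Comorbidity -> Biomarker
  P3: Treatment <- Hospital -> Biomarker
The empty set is not sufficient: P1 (Treatment <- Comorbidity -> Outcome -> Biomarker) has no collider blocking it and no conditioned non-collider, so it is open.
Try {Comorbidity, Hospital}:
  P1: blocked at fork node Comorbidity ∈ conditioning set.
  P2: blocked at fork node Comorbidity ∈ conditioning set.
  P3: blocked at fork node Hospital ∈ conditioning set.
{Comorbidity, Hospital} contains no descendant of Treatment and blocks every backdoor path.
Every element of {Comorbidity, Hospital} is needed (dropping Comorbidity leaves P1 open; dropping Hospital leaves P3 open), so no proper subset is valid.
Among all size-2 subsets of the eligible variables, only {Comorbidity, Hospital} blocks every backdoor path, so it is the unique smallest valid adjustment set.

{Comorbidity, Hospital}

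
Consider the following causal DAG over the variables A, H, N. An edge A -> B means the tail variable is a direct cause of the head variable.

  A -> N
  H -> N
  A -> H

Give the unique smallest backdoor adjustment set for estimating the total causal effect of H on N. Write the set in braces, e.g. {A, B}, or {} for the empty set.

{A}

Variables eligible for adjustment (non-descendants of H, excluding H and N): {A}.
Backdoor paths from H to N:
  P1: H <- A -> N
The empty set is not sufficient: P1 (H <- A -> N) has no collider blocking it and no conditioned non-collider, so it is open.
Try {A}:
  P1: blocked at fork node A ∈ conditioning set.
{A} contains no descendant of H and blocks every backdoor path.
{A} is the unique smallest valid adjustment set.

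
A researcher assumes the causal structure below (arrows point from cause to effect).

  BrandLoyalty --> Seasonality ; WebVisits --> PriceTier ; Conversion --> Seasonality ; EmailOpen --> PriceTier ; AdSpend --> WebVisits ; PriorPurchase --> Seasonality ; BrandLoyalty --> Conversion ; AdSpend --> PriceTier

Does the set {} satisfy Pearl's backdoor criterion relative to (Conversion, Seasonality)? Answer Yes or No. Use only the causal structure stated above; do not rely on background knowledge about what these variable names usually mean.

Backdoor paths from Conversion to Seasonality (paths whose first edge points into Conversion):
  P1: Conversion <- BrandLoyalty -> Seasonality
Condition 1 (no descendant of Conversion in the set): holds — descendants of Conversion are {Seasonality}; none are in {}.
Condition 2 (every backdoor path blocked by {}):
  P1: open — no interior node is in the conditioning set.
{} does not satisfy the backdoor criterion.

No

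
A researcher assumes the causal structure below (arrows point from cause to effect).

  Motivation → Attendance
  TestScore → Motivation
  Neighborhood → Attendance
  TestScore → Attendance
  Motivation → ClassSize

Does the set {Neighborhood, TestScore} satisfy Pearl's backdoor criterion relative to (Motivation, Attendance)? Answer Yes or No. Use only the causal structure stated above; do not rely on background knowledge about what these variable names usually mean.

Backdoor paths from Motivation to Attendance (paths whose first edge points into Motivation):
  P1: Motivation <- TestScore -> Attendance
Condition 1 (no descendant of Motivation in the set): holds — descendants of Motivation are {Attendance, ClassSize}; none are in {Neighborhood, TestScore}.
Condition 2 (every backdoor path blocked by {Neighborhood, TestScore}):
  P1: blocked at fork node TestScore ∈ conditioning set.
{Neighborhood, TestScore} satisfies the backdoor criterion.

Yes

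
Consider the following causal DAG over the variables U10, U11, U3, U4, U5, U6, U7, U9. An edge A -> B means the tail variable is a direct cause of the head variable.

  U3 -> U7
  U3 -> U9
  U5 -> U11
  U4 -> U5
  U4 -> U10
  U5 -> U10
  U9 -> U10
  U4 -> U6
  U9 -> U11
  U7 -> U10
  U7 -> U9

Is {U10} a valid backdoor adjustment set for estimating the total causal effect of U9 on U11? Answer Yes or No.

Backdoor paths from U9 to U11 (paths whose first edge points into U9):
  P1: U9 <- U3 -> U7 -> U10 <- U4 -> U5 -> U11
  P2: U9 <- U3 -> U7 -> U10 <- U5 -> U11
  P3: U9 <- U7 -> U10 <- U4 -> U5 -> U11
  P4: U9 <- U7 -> U10 <- U5 -> U11
Condition 1 (no descendant of U9 in the set): FAILS — U10 is a descendant of U9.
Condition 2 (every backdoor path blocked by {U10}):
  P1: open — collider(s) U10 are conditioned on (or have a conditioned descendant) and no non-collider on the path is in the set.
  P2: open — collider(s) U10 are conditioned on (or have a conditioned descendant) and no non-collider on the path is in the set.
  P3: open — collider(s) U10 are conditioned on (or have a conditioned descendant) and no non-collider on the path is in the set.
  P4: open — collider(s) U10 are conditioned on (or have a conditioned descendant) and no non-collider on the path is in the set.
{U10} does not satisfy the backdoor criterion.

No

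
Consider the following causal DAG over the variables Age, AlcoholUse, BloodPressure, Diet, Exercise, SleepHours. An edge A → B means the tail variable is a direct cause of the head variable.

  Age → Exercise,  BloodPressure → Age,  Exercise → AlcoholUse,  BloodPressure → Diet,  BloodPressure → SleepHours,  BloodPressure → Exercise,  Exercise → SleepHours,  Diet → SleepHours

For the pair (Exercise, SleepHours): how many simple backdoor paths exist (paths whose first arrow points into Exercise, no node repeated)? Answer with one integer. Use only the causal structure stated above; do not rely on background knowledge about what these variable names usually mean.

A backdoor path from Exercise to SleepHours is any simple undirected path whose first edge points into Exercise (i.e. leaves Exercise via a parent).
Parents of Exercise: {Age, BloodPressure}.
Enumerating:
  P1: Exercise <- BloodPressure -> Diet -> SleepHours
  P2: Exercise <- BloodPressure -> SleepHours
  P3: Exercise <- Age <- BloodPressure -> Diet -> SleepHours
  P4: Exercise <- Age <- BloodPressure -> SleepHours
That exhausts the simple backdoor paths. Count: 4.

4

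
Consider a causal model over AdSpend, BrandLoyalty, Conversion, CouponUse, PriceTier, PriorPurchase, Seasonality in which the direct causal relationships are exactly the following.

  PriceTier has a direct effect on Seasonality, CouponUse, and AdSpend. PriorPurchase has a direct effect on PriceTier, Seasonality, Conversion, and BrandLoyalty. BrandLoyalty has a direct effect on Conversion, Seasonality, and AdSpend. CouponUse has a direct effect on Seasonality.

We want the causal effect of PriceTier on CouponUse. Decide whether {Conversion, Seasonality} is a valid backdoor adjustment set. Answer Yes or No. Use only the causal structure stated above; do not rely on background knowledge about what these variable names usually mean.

Backdoor paths from PriceTier to CouponUse (paths whose first edge points into PriceTier):
  P1: PriceTier <- PriorPurchase -> BrandLoyalty -> Seasonality <- CouponUse
  P2: PriceTier <- PriorPurchase -> Conversion <- BrandLoyalty -> Seasonality <- CouponUse
  P3: PriceTier <- PriorPurchase -> Seasonality <- CouponUse
Condition 1 (no descendant of PriceTier in the set): FAILS — Seasonality is a descendant of PriceTier.
Condition 2 (every backdoor path blocked by {Conversion, Seasonality}):
  P1: open — collider(s) Seasonality are conditioned on (or have a conditioned descendant) and no non-collider on the path is in the set.
  P2: open — collider(s) Conversion, Seasonality are conditioned on (or have a conditioned descendant) and no non-collider on the path is in the set.
  P3: open — collider(s) Seasonality are conditioned on (or have a conditioned descendant) and no non-collider on the path is in the set.
{Conversion, Seasonality} does not satisfy the backdoor criterion.

No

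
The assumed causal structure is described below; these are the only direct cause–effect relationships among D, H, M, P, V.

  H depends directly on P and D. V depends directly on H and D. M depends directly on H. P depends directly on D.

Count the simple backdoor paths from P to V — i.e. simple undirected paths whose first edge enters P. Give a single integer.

A backdoor path from P to V is any simple undirected path whose first edge points into P (i.e. leaves P via a parent).
Parents of P: {D}.
Enumerating:
  P1: P <- D -> H -> V
  P2: P <- D -> V
That exhausts the simple backdoor paths. Count: 2.

2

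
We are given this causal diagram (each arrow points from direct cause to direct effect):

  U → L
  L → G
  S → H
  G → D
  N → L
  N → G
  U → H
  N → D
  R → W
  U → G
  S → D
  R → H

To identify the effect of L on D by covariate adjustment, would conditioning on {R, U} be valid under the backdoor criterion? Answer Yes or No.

Backdoor paths from L to D (paths whose first edge points into L):
  P1: L <- N -> G <- U -> H <- S -> D
  P2: L <- N -> G -> D
  P3: L <- N -> D
  P4: L <- U -> G <- N -> D
  P5: L <- U -> G -> D
  P6: L <- U -> H <- S -> D
Condition 1 (no descendant of L in the set): holds — descendants of L are {D, G}; none are in {R, U}.
Condition 2 (every backdoor path blocked by {R, U}):
  P1: blocked at collider G (neither it nor any descendant is in the conditioning set).
  P2: open — no interior node is in the conditioning set.
  P3: open — no interior node is in the conditioning set.
  P4: blocked at fork node U ∈ conditioning set.
  P5: blocked at fork node U ∈ conditioning set.
  P6: blocked at fork node U ∈ conditioning set.
{R, U} does not satisfy the backdoor criterion.

No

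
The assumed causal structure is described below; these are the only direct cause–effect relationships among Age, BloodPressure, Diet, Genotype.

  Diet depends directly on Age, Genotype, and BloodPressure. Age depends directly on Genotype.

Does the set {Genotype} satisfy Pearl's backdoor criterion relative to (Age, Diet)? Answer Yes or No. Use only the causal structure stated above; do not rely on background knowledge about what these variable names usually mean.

Yes

Backdoor paths from Age to Diet (paths whose first edge points into Age):
  P1: Age <- Genotype -> Diet
Condition 1 (no descendant of Age in the set): holds — descendants of Age are {Diet}; none are in {Genotype}.
Condition 2 (every backdoor path blocked by {Genotype}):
  P1: blocked at fork node Genotype ∈ conditioning set.
{Genotype} satisfies the backdoor criterion.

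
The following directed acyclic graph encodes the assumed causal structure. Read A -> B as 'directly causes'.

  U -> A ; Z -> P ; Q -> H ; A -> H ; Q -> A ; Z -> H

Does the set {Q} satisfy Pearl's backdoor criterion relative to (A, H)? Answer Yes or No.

Backdoor paths from A to H (paths whose first edge points into A):
  P1: A <- Q -> H
Condition 1 (no descendant of A in the set): holds — descendants of A are {H}; none are in {Q}.
Condition 2 (every backdoor path blocked by {Q}):
  P1: blocked at fork node Q ∈ conditioning set.
{Q} satisfies the backdoor criterion.

Yes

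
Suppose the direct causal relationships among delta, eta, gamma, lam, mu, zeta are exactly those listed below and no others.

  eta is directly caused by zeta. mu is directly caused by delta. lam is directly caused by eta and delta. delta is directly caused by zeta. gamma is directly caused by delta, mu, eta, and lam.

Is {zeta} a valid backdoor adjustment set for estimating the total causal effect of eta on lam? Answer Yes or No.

Backdoor paths from eta to lam (paths whose first edge points into eta):
  P1: eta <- zeta -> delta -> lam
  P2: eta <- zeta -> delta -> mu -> gamma <- lam
  P3: eta <- zeta -> delta -> gamma <- lam
Condition 1 (no descendant of eta in the set): holds — descendants of eta are {gamma, lam}; none are in {zeta}.
Condition 2 (every backdoor path blocked by {zeta}):
  P1: blocked at fork node zeta ∈ conditioning set.
  P2: blocked at fork node zeta ∈ conditioning set.
  P3: blocked at fork node zeta ∈ conditioning set.
{zeta} satisfies the backdoor criterion.

Yes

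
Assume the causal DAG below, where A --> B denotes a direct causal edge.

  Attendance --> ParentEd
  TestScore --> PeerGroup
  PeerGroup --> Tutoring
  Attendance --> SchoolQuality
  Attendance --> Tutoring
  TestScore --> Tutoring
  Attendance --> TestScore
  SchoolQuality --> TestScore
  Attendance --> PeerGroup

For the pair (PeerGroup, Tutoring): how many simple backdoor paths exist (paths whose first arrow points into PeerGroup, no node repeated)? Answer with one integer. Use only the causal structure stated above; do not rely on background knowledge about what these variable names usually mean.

6

A backdoor path from PeerGroup to Tutoring is any simple undirected path whose first edge points into PeerGroup (i.e. leaves PeerGroup via a parent).
Parents of PeerGroup: {Attendance, TestScore}.
Enumerating:
  P1: PeerGroup <- Attendance -> SchoolQuality -> TestScore -> Tutoring
  P2: PeerGroup <- Attendance -> TestScore -> Tutoring
  P3: PeerGroup <- Attendance -> Tutoring
  P4: PeerGroup <- TestScore <- Attendance -> Tutoring
  P5: PeerGroup <- TestScore <- SchoolQuality <- Attendance -> Tutoring
  P6: PeerGroup <- TestScore -> Tutoring
That exhausts the simple backdoor paths. Count: 6.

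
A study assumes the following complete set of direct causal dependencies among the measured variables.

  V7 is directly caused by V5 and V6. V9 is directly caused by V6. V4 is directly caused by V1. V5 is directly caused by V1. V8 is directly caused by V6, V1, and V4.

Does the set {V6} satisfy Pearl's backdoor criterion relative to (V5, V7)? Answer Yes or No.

Backdoor paths from V5 to V7 (paths whose first edge points into V5):
  P1: V5 <- V1 -> V4 -> V8 <- V6 -> V7
  P2: V5 <- V1 -> V8 <- V6 -> V7
Condition 1 (no descendant of V5 in the set): holds — descendants of V5 are {V7}; none are in {V6}.
Condition 2 (every backdoor path blocked by {V6}):
  P1: blocked at collider V8 (neither it nor any descendant is in the conditioning set).
  P2: blocked at collider V8 (neither it nor any descendant is in the conditioning set).
{V6} satisfies the backdoor criterion.

Yes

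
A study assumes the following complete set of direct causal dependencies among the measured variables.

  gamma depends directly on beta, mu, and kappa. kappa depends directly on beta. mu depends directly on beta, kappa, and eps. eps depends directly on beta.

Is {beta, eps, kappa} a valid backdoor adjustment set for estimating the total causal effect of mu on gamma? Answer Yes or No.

Yes

Backdoor paths from mu to gamma (paths whose first edge points into mu):
  P1: mu <- beta -> kappa -> gamma
  P2: mu <- beta -> gamma
  P3: mu <- eps <- beta -> kappa -> gamma
  P4: mu <- eps <- beta -> gamma
  P5: mu <- kappa <- beta -> gamma
  P6: mu <- kappa -> gamma
Condition 1 (no descendant of mu in the set): holds — descendants of mu are {gamma}; none are in {beta, eps, kappa}.
Condition 2 (every backdoor path blocked by {beta, eps, kappa}):
  P1: blocked at fork node beta ∈ conditioning set.
  P2: blocked at fork node beta ∈ conditioning set.
  P3: blocked at chain node eps ∈ conditioning set.
  P4: blocked at chain node eps ∈ conditioning set.
  P5: blocked at chain node kappa ∈ conditioning set.
  P6: blocked at fork node kappa ∈ conditioning set.
{beta, eps, kappa} satisfies the backdoor criterion.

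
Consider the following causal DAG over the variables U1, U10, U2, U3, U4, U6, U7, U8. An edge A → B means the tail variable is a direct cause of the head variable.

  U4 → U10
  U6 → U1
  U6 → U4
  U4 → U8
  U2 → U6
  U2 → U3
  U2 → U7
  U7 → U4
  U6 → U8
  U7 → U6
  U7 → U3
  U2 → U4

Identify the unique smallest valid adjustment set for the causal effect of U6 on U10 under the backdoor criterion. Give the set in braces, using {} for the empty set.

{U2, U7}

Variables eligible for adjustment (non-descendants of U6, excluding U6 and U10): {U2, U3, U7}.
Backdoor paths from U6 to U10:
  P1: U6 <- U2 -> U7 -> U4 -> U10
  P2: U6 <- U2 -> U4 -> U10
  P3: U6 <- U2 -> U3 <- U7 -> U4 -> U10
  P4: U6 <- U7 <- U2 -> U4 -> U10
  P5: U6 <- U7 -> U4 -> U10
  P6: U6 <- U7 -> U3 <- U2 -> U4 -> U10
The empty set is not sufficient: P1 (U6 <- U2 -> U7 -> U4 -> U10) has no collider blocking it and no conditioned non-collider, so it is open.
Try {U2, U7}:
  P1: blocked at fork node U2 ∈ conditioning set.
  P2: blocked at fork node U2 ∈ conditioning set.
  P3: blocked at fork node U2 ∈ conditioning set.
  P4: blocked at chain node U7 ∈ conditioning set.
  P5: blocked at fork node U7 ∈ conditioning set.
  P6: blocked at fork node U7 ∈ conditioning set.
{U2, U7} contains no descendant of U6 and blocks every backdoor path.
Every element of {U2, U7} is needed (dropping U2 leaves P2 open; dropping U7 leaves P5 open), so no proper subset is valid.
Among all size-2 subsets of the eligible variables, only {U2, U7} blocks every backdoor path, so it is the unique smallest valid adjustment set.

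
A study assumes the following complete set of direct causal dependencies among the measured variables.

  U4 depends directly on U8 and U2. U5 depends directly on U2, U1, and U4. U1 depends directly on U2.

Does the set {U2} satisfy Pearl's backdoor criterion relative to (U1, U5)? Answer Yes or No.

Backdoor paths from U1 to U5 (paths whose first edge points into U1):
  P1: U1 <- U2 -> U4 -> U5
  P2: U1 <- U2 -> U5
Condition 1 (no descendant of U1 in the set): holds — descendants of U1 are {U5}; none are in {U2}.
Condition 2 (every backdoor path blocked by {U2}):
  P1: blocked at fork node U2 ∈ conditioning set.
  P2: blocked at fork node U2 ∈ conditioning set.
{U2} satisfies the backdoor criterion.

Yes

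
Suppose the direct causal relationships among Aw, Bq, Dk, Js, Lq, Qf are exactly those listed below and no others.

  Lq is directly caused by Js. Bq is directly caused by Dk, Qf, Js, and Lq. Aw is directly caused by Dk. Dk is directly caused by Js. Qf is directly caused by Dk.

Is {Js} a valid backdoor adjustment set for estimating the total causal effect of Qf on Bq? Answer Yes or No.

No

Backdoor paths from Qf to Bq (paths whose first edge points into Qf):
  P1: Qf <- Dk <- Js -> Lq -> Bq
  P2: Qf <- Dk <- Js -> Bq
  P3: Qf <- Dk -> Bq
Condition 1 (no descendant of Qf in the set): holds — descendants of Qf are {Bq}; none are in {Js}.
Condition 2 (every backdoor path blocked by {Js}):
  P1: blocked at fork node Js ∈ conditioning set.
  P2: blocked at fork node Js ∈ conditioning set.
  P3: open — no interior node is in the conditioning set.
{Js} does not satisfy the backdoor criterion.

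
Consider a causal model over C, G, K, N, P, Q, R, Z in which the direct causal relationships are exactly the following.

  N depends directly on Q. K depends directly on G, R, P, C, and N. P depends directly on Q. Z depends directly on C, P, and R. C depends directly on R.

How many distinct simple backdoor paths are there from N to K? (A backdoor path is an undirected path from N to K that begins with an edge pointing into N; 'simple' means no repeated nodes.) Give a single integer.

5

A backdoor path from N to K is any simple undirected path whose first edge points into N (i.e. leaves N via a parent).
Parents of N: {Q}.
Enumerating:
  P1: N <- Q -> P -> Z <- R -> C -> K
  P2: N <- Q -> P -> Z <- R -> K
  P3: N <- Q -> P -> Z <- C <- R -> K
  P4: N <- Q -> P -> Z <- C -> K
  P5: N <- Q -> P -> K
That exhausts the simple backdoor paths. Count: 5.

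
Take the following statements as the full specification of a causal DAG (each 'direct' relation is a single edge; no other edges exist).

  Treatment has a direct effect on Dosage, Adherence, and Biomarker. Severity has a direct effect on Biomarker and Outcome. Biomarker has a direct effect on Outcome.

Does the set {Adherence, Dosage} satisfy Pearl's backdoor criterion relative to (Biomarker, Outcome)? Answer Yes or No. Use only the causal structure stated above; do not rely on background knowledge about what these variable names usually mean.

No

Backdoor paths from Biomarker to Outcome (paths whose first edge points into Biomarker):
  P1: Biomarker <- Severity -> Outcome
Condition 1 (no descendant of Biomarker in the set): holds — descendants of Biomarker are {Outcome}; none are in {Adherence, Dosage}.
Condition 2 (every backdoor path blocked by {Adherence, Dosage}):
  P1: open — no interior node is in the conditioning set.
{Adherence, Dosage} does not satisfy the backdoor criterion.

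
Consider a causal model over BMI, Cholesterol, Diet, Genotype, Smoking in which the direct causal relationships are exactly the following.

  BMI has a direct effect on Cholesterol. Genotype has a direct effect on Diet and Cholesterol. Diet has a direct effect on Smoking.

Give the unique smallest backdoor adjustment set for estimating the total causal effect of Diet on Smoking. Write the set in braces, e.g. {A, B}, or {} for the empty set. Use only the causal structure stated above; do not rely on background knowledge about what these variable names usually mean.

Variables eligible for adjustment (non-descendants of Diet, excluding Diet and Smoking): {BMI, Cholesterol, Genotype}.
Backdoor paths from Diet to Smoking:
  (none)
With no backdoor paths the empty set already satisfies the criterion, and it is trivially minimal.

{}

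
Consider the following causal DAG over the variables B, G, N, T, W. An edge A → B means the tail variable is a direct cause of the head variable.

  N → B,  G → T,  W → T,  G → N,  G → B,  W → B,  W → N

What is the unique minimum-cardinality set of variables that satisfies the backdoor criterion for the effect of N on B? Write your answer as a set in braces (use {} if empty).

{G, W}

Variables eligible for adjustment (non-descendants of N, excluding N and B): {G, T, W}.
Backdoor paths from N to B:
  P1: N <- G -> T <- W -> B
  P2: N <- G -> B
  P3: N <- W -> T <- G -> B
  P4: N <- W -> B
The empty set is not sufficient: P2 (N <- G -> B) has no collider blocking it and no conditioned non-collider, so it is open.
Try {G, W}:
  P1: blocked at fork node G ∈ conditioning set.
  P2: blocked at fork node G ∈ conditioning set.
  P3: blocked at fork node W ∈ conditioning set.
  P4: blocked at fork node W ∈ conditioning set.
{G, W} contains no descendant of N and blocks every backdoor path.
Every element of {G, W} is needed (dropping G leaves P2 open; dropping W leaves P4 open), so no proper subset is valid.
Among all size-2 subsets of the eligible variables, only {G, W} blocks every backdoor path, so it is the unique smallest valid adjustment set.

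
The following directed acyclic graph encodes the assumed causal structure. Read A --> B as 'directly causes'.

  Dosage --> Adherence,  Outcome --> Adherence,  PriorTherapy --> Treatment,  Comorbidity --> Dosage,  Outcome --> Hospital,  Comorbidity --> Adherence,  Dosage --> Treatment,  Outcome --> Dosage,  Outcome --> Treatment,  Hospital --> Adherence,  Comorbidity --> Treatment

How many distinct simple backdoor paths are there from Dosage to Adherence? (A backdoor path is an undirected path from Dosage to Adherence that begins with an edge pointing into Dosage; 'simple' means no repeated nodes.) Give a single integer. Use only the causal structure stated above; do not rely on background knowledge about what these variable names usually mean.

6

A backdoor path from Dosage to Adherence is any simple undirected path whose first edge points into Dosage (i.e. leaves Dosage via a parent).
Parents of Dosage: {Comorbidity, Outcome}.
Enumerating:
  P1: Dosage <- Comorbidity -> Adherence
  P2: Dosage <- Comorbidity -> Treatment <- Outcome -> Hospital -> Adherence
  P3: Dosage <- Comorbidity -> Treatment <- Outcome -> Adherence
  P4: Dosage <- Outcome -> Hospital -> Adherence
  P5: Dosage <- Outcome -> Adherence
  P6: Dosage <- Outcome -> Treatment <- Comorbidity -> Adherence
That exhausts the simple backdoor paths. Count: 6.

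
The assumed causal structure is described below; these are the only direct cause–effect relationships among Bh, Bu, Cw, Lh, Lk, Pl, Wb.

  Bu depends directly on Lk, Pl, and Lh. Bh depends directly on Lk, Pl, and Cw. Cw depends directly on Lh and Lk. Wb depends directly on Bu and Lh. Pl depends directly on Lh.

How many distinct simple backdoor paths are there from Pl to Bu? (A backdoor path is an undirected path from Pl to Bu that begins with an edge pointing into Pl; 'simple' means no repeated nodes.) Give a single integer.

4

A backdoor path from Pl to Bu is any simple undirected path whose first edge points into Pl (i.e. leaves Pl via a parent).
Parents of Pl: {Lh}.
Enumerating:
  P1: Pl <- Lh -> Cw <- Lk -> Bu
  P2: Pl <- Lh -> Cw -> Bh <- Lk -> Bu
  P3: Pl <- Lh -> Bu
  P4: Pl <- Lh -> Wb <- Bu
That exhausts the simple backdoor paths. Count: 4.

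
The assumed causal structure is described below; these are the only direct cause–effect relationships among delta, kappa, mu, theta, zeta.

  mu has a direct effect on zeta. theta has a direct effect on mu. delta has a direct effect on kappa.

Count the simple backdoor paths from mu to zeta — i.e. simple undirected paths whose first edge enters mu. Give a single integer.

0

A backdoor path from mu to zeta is any simple undirected path whose first edge points into mu (i.e. leaves mu via a parent).
Parents of mu: {theta}.
No simple path from any parent of mu reaches zeta without revisiting mu, so there are no backdoor paths.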